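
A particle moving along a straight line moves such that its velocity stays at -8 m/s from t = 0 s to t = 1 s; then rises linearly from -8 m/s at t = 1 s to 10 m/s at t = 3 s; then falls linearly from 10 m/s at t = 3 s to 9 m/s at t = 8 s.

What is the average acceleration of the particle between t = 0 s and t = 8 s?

Average acceleration = Δv/Δt = (9 − -8)/(8 − 0) = 2.125 m/s².

2.125 m/s²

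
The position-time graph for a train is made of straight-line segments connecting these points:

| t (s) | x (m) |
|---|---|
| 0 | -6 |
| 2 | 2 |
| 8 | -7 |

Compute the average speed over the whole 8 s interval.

Average speed = (total path length)/(elapsed time); on a piecewise-linear x-t graph the path length is Σ|Δx|.
0–2 s: |Δx| = |2 − -6| = 8 m
2–8 s: |Δx| = |-7 − 2| = 9 m
Total path = 17 m; average speed = 17/8 = 2.125 m/s.

2.125 m/s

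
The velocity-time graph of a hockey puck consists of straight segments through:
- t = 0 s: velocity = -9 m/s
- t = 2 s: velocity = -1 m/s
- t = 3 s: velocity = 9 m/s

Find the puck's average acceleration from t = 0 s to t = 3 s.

6 m/s²

Average acceleration = Δv/Δt = (9 − -9)/(3 − 0) = 6 m/s².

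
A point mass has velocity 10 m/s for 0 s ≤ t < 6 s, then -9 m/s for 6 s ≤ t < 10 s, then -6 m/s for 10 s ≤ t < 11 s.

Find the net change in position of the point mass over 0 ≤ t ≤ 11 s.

18 m

Net displacement equals the area under the velocity-time graph (areas below the axis count negative).
0–6 s: 10 × 6 = 60 m
6–10 s: -9 × 4 = -36 m
10–11 s: -6 × 1 = -6 m
Net displacement = 18 m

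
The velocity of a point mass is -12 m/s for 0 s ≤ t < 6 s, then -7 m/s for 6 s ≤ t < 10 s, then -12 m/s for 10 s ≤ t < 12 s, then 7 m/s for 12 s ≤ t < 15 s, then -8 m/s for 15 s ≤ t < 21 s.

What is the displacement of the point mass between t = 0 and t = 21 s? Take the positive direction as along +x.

Net displacement equals the area under the velocity-time graph (areas below the axis count negative).
0–6 s: -12 × 6 = -72 m
6–10 s: -7 × 4 = -28 m
10–12 s: -12 × 2 = -24 m
12–15 s: 7 × 3 = 21 m
15–21 s: -8 × 6 = -48 m
Net displacement = -151 m

-151 m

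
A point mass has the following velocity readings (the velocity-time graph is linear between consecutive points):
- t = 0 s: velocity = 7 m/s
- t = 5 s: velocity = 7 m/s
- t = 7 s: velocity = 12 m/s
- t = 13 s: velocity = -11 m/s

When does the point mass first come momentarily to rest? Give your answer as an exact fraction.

v changes sign on 7–13 s (from 12 to -11); the graph is linear there, so v = 0 at t = 7 + (-12)·(13 − 7)/(-11 − 12) = 233/23 s.

t = 233/23 s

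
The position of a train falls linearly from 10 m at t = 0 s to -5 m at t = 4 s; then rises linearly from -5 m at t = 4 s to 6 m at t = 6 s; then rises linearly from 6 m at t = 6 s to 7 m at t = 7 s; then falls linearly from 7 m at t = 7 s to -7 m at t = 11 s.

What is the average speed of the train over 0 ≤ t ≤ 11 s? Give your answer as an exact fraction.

Average speed = (total path length)/(elapsed time); on a piecewise-linear x-t graph the path length is Σ|Δx|.
0–4 s: |Δx| = |-5 − 10| = 15 m
4–6 s: |Δx| = |6 − -5| = 11 m
6–7 s: |Δx| = |7 − 6| = 1 m
7–11 s: |Δx| = |-7 − 7| = 14 m
Total path = 41 m; average speed = 41/11 = 41/11 m/s.

41/11 m/s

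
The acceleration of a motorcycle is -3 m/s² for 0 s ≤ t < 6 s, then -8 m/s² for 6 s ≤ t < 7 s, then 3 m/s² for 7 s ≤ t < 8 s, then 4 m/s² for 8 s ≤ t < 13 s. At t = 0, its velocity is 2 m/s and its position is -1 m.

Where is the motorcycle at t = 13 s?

-140.5 m

On each constant-a segment, Δv = aΔt and Δx = v₀Δt + ½aΔt²; chain segment to segment.
0–6 s: v starts 2 m/s; Δx = 2·6 + ½·-3·6² = -42 m; v ends -16 m/s.
6–7 s: v starts -16 m/s; Δx = -16·1 + ½·-8·1² = -20 m; v ends -24 m/s.
7–8 s: v starts -24 m/s; Δx = -24·1 + ½·3·1² = -22.5 m; v ends -21 m/s.
8–13 s: v starts -21 m/s; Δx = -21·5 + ½·4·5² = -55 m; v ends -1 m/s.
x(13) = -1 + Σ Δx = -140.5 m.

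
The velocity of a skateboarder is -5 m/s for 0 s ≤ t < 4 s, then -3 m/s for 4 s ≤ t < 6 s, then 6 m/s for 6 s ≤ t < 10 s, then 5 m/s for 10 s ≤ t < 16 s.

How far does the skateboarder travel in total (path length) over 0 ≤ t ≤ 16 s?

Distance (not displacement) is the total path length: add the absolute areas under v-t.
0–4 s: |-5| × 4 = 20 m
4–6 s: |-3| × 2 = 6 m
6–10 s: |6| × 4 = 24 m
10–16 s: |5| × 6 = 30 m
Total distance = 80 m

80 m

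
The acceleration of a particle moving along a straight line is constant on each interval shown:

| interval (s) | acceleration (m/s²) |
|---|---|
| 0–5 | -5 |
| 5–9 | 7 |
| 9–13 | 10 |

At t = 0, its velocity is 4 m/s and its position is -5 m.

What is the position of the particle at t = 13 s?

32.5 m

On each constant-a segment, Δv = aΔt and Δx = v₀Δt + ½aΔt²; chain segment to segment.
0–5 s: v starts 4 m/s; Δx = 4·5 + ½·-5·5² = -42.5 m; v ends -21 m/s.
5–9 s: v starts -21 m/s; Δx = -21·4 + ½·7·4² = -28 m; v ends 7 m/s.
9–13 s: v starts 7 m/s; Δx = 7·4 + ½·10·4² = 108 m; v ends 47 m/s.
x(13) = -5 + Σ Δx = 32.5 m.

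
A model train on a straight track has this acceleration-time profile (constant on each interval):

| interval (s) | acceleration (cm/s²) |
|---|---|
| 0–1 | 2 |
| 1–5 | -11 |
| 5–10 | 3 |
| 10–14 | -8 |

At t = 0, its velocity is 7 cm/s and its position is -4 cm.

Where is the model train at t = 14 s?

On each constant-a segment, Δv = aΔt and Δx = v₀Δt + ½aΔt²; chain segment to segment.
0–1 s: v starts 7 cm/s; Δx = 7·1 + ½·2·1² = 8 cm; v ends 9 cm/s.
1–5 s: v starts 9 cm/s; Δx = 9·4 + ½·-11·4² = -52 cm; v ends -35 cm/s.
5–10 s: v starts -35 cm/s; Δx = -35·5 + ½·3·5² = -137.5 cm; v ends -20 cm/s.
10–14 s: v starts -20 cm/s; Δx = -20·4 + ½·-8·4² = -144 cm; v ends -52 cm/s.
x(14) = -4 + Σ Δx = -329.5 cm.

-329.5 cm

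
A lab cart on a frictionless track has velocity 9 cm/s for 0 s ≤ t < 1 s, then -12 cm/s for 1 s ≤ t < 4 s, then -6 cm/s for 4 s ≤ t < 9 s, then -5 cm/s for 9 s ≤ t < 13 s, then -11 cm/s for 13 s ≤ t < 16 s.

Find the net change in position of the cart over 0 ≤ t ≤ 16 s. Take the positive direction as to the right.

-110 cm

Net displacement equals the area under the velocity-time graph (areas below the axis count negative).
0–1 s: 9 × 1 = 9 cm
1–4 s: -12 × 3 = -36 cm
4–9 s: -6 × 5 = -30 cm
9–13 s: -5 × 4 = -20 cm
13–16 s: -11 × 3 = -33 cm
Net displacement = -110 cm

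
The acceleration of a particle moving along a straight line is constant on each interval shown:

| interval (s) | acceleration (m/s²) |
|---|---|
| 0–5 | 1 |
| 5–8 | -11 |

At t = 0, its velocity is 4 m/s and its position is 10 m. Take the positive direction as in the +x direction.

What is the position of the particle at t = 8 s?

On each constant-a segment, Δv = aΔt and Δx = v₀Δt + ½aΔt²; chain segment to segment.
0–5 s: v starts 4 m/s; Δx = 4·5 + ½·1·5² = 32.5 m; v ends 9 m/s.
5–8 s: v starts 9 m/s; Δx = 9·3 + ½·-11·3² = -22.5 m; v ends -24 m/s.
x(8) = 10 + Σ Δx = 20 m.

20 m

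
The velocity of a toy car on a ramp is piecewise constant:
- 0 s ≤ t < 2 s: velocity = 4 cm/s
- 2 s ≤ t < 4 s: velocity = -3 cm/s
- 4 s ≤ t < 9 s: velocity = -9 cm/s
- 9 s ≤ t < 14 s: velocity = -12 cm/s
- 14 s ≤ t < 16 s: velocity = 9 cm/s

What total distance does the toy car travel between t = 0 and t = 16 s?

137 cm

Total distance travelled is ∫|v| dt — sum the magnitudes of each area piece.
0–2 s: |4| × 2 = 8 cm
2–4 s: |-3| × 2 = 6 cm
4–9 s: |-9| × 5 = 45 cm
9–14 s: |-12| × 5 = 60 cm
14–16 s: |9| × 2 = 18 cm
Total distance = 137 cm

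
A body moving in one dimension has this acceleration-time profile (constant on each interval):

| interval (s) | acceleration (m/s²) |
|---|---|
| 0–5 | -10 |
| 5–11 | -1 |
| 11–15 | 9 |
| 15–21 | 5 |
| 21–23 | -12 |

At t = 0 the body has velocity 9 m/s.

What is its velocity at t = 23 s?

-5 m/s

Δv equals the area under the a-t graph; then v = v₀ + Δv.
0–5 s: -10 × 5 = -50 m/s
5–11 s: -1 × 6 = -6 m/s
11–15 s: 9 × 4 = 36 m/s
15–21 s: 5 × 6 = 30 m/s
21–23 s: -12 × 2 = -24 m/s
Δv = -14 m/s, so v(23) = 9 + (-14) = -5 m/s.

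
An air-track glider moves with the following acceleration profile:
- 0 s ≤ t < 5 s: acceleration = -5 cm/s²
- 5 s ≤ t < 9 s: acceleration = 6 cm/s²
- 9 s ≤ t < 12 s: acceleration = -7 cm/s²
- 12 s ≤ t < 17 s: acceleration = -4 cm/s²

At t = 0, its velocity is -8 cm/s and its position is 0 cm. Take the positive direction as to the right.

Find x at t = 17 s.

-445 cm

On each constant-a segment, Δv = aΔt and Δx = v₀Δt + ½aΔt²; chain segment to segment.
0–5 s: v starts -8 cm/s; Δx = -8·5 + ½·-5·5² = -102.5 cm; v ends -33 cm/s.
5–9 s: v starts -33 cm/s; Δx = -33·4 + ½·6·4² = -84 cm; v ends -9 cm/s.
9–12 s: v starts -9 cm/s; Δx = -9·3 + ½·-7·3² = -58.5 cm; v ends -30 cm/s.
12–17 s: v starts -30 cm/s; Δx = -30·5 + ½·-4·5² = -200 cm; v ends -50 cm/s.
x(17) = 0 + Σ Δx = -445 cm.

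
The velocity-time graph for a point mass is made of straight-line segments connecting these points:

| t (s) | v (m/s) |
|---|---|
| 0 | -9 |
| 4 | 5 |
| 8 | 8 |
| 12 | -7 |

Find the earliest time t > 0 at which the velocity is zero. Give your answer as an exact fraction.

v changes sign on 0–4 s (from -9 to 5); the graph is linear there, so v = 0 at t = 0 + (9)·(4 − 0)/(5 − -9) = 18/7 s.

t = 18/7 s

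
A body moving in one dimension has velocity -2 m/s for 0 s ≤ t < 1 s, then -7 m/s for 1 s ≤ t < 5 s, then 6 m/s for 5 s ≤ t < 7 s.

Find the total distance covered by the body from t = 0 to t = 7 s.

Total distance travelled is ∫|v| dt — sum the magnitudes of each area piece.
0–1 s: |-2| × 1 = 2 m
1–5 s: |-7| × 4 = 28 m
5–7 s: |6| × 2 = 12 m
Total distance = 42 m

42 m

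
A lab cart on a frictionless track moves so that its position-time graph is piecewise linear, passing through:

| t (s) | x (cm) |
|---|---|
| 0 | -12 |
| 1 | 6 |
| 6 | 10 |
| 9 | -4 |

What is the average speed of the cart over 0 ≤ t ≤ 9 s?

Average speed = (total path length)/(elapsed time); on a piecewise-linear x-t graph the path length is Σ|Δx|.
0–1 s: |Δx| = |6 − -12| = 18 cm
1–6 s: |Δx| = |10 − 6| = 4 cm
6–9 s: |Δx| = |-4 − 10| = 14 cm
Total path = 36 cm; average speed = 36/9 = 4 cm/s.

4 cm/s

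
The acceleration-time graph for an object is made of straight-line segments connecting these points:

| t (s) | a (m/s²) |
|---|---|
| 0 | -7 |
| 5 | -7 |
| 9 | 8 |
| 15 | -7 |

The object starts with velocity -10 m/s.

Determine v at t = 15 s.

Δv equals the area under the a-t graph; then v = v₀ + Δv.
0–5 s: -7 × 5 = -35 m/s
5–9 s: ½(-7 + 8)(4) = 2 m/s
9–15 s: ½(8 + -7)(6) = 3 m/s
Δv = -30 m/s, so v(15) = -10 + (-30) = -40 m/s.

-40 m/s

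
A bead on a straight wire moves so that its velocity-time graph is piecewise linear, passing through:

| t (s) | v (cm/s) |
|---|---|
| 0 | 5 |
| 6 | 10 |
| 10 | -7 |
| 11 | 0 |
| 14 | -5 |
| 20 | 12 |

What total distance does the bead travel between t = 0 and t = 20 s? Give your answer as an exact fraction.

Distance (not displacement) is the total path length: add the absolute areas under v-t.
0–6 s: |½(5 + 10)(6)| = 45 cm
6–10 s: v = 0 at t = 142/17 s; triangle areas 200/17 + 98/17 = 298/17 cm
10–11 s: |½(-7 + 0)(1)| = 3.5 cm
11–14 s: |½(0 + -5)(3)| = 7.5 cm
14–20 s: v = 0 at t = 268/17 s; triangle areas 75/17 + 432/17 = 507/17 cm
Total distance = 1757/17 cm

1757/17 cm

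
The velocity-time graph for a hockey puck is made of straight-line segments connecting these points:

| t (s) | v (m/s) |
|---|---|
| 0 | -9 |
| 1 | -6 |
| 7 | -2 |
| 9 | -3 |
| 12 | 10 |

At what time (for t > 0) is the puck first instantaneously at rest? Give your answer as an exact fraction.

v changes sign on 9–12 s (from -3 to 10); the graph is linear there, so v = 0 at t = 9 + (3)·(12 − 9)/(10 − -3) = 126/13 s.

t = 126/13 s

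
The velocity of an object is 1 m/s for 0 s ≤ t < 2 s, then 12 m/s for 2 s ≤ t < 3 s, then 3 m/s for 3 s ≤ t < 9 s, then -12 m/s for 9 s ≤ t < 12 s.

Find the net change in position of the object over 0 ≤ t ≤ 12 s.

Displacement is the signed area under the v-t curve.
0–2 s: 1 × 2 = 2 m
2–3 s: 12 × 1 = 12 m
3–9 s: 3 × 6 = 18 m
9–12 s: -12 × 3 = -36 m
Net displacement = -4 m

-4 m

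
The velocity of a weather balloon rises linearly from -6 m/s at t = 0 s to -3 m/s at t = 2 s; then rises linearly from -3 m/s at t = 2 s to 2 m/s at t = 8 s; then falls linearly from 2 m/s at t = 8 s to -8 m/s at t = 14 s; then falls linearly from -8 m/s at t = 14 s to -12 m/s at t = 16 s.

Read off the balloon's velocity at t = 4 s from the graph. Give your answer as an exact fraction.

-4/3 m/s

On 2–8 s the graph is linear from -3 to 2 m/s: v(4) = -3 + (2 − -3)·(4 − 2)/(8 − 2) = -4/3 m/s.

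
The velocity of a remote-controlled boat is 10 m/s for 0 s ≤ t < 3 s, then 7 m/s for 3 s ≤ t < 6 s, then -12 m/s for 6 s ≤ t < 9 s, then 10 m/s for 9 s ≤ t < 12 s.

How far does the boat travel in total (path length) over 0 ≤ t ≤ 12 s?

Total distance travelled is ∫|v| dt — sum the magnitudes of each area piece.
0–3 s: |10| × 3 = 30 m
3–6 s: |7| × 3 = 21 m
6–9 s: |-12| × 3 = 36 m
9–12 s: |10| × 3 = 30 m
Total distance = 117 m

117 m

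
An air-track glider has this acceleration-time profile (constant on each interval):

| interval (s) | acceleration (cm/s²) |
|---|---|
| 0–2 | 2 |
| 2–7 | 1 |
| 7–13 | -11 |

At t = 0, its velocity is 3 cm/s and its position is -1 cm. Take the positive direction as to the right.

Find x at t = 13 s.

On each constant-a segment, Δv = aΔt and Δx = v₀Δt + ½aΔt²; chain segment to segment.
0–2 s: v starts 3 cm/s; Δx = 3·2 + ½·2·2² = 10 cm; v ends 7 cm/s.
2–7 s: v starts 7 cm/s; Δx = 7·5 + ½·1·5² = 47.5 cm; v ends 12 cm/s.
7–13 s: v starts 12 cm/s; Δx = 12·6 + ½·-11·6² = -126 cm; v ends -54 cm/s.
x(13) = -1 + Σ Δx = -69.5 cm.

-69.5 cm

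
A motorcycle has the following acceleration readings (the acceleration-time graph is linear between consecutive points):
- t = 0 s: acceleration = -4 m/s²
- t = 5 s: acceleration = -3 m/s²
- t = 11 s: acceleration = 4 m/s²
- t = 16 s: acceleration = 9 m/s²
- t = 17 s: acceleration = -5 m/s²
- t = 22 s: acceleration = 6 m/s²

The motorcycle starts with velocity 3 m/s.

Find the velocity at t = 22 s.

Δv equals the area under the a-t graph; then v = v₀ + Δv.
0–5 s: ½(-4 + -3)(5) = -17.5 m/s
5–11 s: ½(-3 + 4)(6) = 3 m/s
11–16 s: ½(4 + 9)(5) = 32.5 m/s
16–17 s: ½(9 + -5)(1) = 2 m/s
17–22 s: ½(-5 + 6)(5) = 2.5 m/s
Δv = 22.5 m/s, so v(22) = 3 + (22.5) = 25.5 m/s.

25.5 m/s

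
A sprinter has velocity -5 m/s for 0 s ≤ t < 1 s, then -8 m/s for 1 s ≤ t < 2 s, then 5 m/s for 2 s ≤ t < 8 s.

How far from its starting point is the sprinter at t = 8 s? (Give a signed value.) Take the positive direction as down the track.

Net displacement equals the area under the velocity-time graph (areas below the axis count negative).
0–1 s: -5 × 1 = -5 m
1–2 s: -8 × 1 = -8 m
2–8 s: 5 × 6 = 30 m
Net displacement = 17 m

17 m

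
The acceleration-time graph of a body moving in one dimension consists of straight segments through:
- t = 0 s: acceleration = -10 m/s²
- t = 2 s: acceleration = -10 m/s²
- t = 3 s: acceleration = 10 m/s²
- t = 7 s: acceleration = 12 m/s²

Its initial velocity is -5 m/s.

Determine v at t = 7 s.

19 m/s

Δv equals the area under the a-t graph; then v = v₀ + Δv.
0–2 s: -10 × 2 = -20 m/s
2–3 s: ½(-10 + 10)(1) = 0 m/s
3–7 s: ½(10 + 12)(4) = 44 m/s
Δv = 24 m/s, so v(7) = -5 + (24) = 19 m/s.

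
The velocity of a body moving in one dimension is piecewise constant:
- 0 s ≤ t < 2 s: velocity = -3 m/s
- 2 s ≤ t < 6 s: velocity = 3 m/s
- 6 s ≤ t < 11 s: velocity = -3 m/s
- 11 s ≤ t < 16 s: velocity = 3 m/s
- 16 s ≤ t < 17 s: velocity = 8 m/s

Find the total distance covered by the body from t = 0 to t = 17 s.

56 m

Total distance travelled is ∫|v| dt — sum the magnitudes of each area piece.
0–2 s: |-3| × 2 = 6 m
2–6 s: |3| × 4 = 12 m
6–11 s: |-3| × 5 = 15 m
11–16 s: |3| × 5 = 15 m
16–17 s: |8| × 1 = 8 m
Total distance = 56 m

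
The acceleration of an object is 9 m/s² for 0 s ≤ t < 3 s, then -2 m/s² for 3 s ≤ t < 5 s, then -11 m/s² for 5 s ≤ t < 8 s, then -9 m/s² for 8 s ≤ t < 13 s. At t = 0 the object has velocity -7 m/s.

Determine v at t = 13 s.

Δv equals the area under the a-t graph; then v = v₀ + Δv.
0–3 s: 9 × 3 = 27 m/s
3–5 s: -2 × 2 = -4 m/s
5–8 s: -11 × 3 = -33 m/s
8–13 s: -9 × 5 = -45 m/s
Δv = -55 m/s, so v(13) = -7 + (-55) = -62 m/s.

-62 m/s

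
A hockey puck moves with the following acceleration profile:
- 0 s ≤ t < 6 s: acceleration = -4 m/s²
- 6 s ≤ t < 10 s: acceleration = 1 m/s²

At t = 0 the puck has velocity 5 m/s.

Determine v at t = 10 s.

Δv equals the area under the a-t graph; then v = v₀ + Δv.
0–6 s: -4 × 6 = -24 m/s
6–10 s: 1 × 4 = 4 m/s
Δv = -20 m/s, so v(10) = 5 + (-20) = -15 m/s.

-15 m/s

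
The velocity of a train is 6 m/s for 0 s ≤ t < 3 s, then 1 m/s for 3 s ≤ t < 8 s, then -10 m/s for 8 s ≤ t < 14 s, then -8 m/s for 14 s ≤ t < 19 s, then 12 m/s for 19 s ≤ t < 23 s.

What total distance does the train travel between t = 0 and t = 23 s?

171 m

Distance (not displacement) is the total path length: add the absolute areas under v-t.
0–3 s: |6| × 3 = 18 m
3–8 s: |1| × 5 = 5 m
8–14 s: |-10| × 6 = 60 m
14–19 s: |-8| × 5 = 40 m
19–23 s: |12| × 4 = 48 m
Total distance = 171 m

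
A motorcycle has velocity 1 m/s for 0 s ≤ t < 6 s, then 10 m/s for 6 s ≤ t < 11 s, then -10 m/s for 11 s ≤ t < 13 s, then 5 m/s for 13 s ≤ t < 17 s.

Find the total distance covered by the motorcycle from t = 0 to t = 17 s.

Total distance travelled is ∫|v| dt — sum the magnitudes of each area piece.
0–6 s: |1| × 6 = 6 m
6–11 s: |10| × 5 = 50 m
11–13 s: |-10| × 2 = 20 m
13–17 s: |5| × 4 = 20 m
Total distance = 96 m

96 m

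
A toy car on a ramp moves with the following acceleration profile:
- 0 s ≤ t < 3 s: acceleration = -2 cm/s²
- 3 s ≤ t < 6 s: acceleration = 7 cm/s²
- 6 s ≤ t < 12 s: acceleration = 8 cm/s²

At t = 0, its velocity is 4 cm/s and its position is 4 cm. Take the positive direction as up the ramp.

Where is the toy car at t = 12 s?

On each constant-a segment, Δv = aΔt and Δx = v₀Δt + ½aΔt²; chain segment to segment.
0–3 s: v starts 4 cm/s; Δx = 4·3 + ½·-2·3² = 3 cm; v ends -2 cm/s.
3–6 s: v starts -2 cm/s; Δx = -2·3 + ½·7·3² = 25.5 cm; v ends 19 cm/s.
6–12 s: v starts 19 cm/s; Δx = 19·6 + ½·8·6² = 258 cm; v ends 67 cm/s.
x(12) = 4 + Σ Δx = 290.5 cm.

290.5 cm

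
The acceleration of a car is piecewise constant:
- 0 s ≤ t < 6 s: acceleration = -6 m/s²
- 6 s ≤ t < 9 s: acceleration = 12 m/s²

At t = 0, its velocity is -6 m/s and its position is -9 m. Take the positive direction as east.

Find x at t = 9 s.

-225 m

On each constant-a segment, Δv = aΔt and Δx = v₀Δt + ½aΔt²; chain segment to segment.
0–6 s: v starts -6 m/s; Δx = -6·6 + ½·-6·6² = -144 m; v ends -42 m/s.
6–9 s: v starts -42 m/s; Δx = -42·3 + ½·12·3² = -72 m; v ends -6 m/s.
x(9) = -9 + Σ Δx = -225 m.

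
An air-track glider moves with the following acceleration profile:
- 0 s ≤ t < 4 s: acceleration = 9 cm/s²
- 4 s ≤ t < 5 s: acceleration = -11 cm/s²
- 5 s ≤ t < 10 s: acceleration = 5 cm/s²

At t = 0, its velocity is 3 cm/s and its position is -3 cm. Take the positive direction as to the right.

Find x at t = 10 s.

On each constant-a segment, Δv = aΔt and Δx = v₀Δt + ½aΔt²; chain segment to segment.
0–4 s: v starts 3 cm/s; Δx = 3·4 + ½·9·4² = 84 cm; v ends 39 cm/s.
4–5 s: v starts 39 cm/s; Δx = 39·1 + ½·-11·1² = 33.5 cm; v ends 28 cm/s.
5–10 s: v starts 28 cm/s; Δx = 28·5 + ½·5·5² = 202.5 cm; v ends 53 cm/s.
x(10) = -3 + Σ Δx = 317 cm.

317 cm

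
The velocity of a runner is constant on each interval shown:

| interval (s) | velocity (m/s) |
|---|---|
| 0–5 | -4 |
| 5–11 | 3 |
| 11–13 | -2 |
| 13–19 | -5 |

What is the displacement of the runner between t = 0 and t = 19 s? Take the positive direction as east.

-36 m

Displacement is the signed area under the v-t curve.
0–5 s: -4 × 5 = -20 m
5–11 s: 3 × 6 = 18 m
11–13 s: -2 × 2 = -4 m
13–19 s: -5 × 6 = -30 m
Net displacement = -36 m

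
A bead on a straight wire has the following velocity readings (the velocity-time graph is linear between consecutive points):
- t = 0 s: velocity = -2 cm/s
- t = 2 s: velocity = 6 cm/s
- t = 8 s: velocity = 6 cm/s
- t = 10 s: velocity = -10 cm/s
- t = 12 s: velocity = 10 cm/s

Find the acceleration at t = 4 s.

Acceleration is the slope of the v-t graph on 2–8 s: (6 − 6)/(8 − 2) = 0 cm/s².

0 cm/s²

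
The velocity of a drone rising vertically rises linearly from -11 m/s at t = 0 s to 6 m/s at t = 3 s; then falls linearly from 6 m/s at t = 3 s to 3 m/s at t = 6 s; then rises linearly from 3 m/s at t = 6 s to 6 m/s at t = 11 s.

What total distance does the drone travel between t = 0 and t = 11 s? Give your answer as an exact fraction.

1695/34 m

Distance (not displacement) is the total path length: add the absolute areas under v-t.
0–3 s: v = 0 at t = 33/17 s; triangle areas 363/34 + 54/17 = 471/34 m
3–6 s: |½(6 + 3)(3)| = 13.5 m
6–11 s: |½(3 + 6)(5)| = 22.5 m
Total distance = 1695/34 m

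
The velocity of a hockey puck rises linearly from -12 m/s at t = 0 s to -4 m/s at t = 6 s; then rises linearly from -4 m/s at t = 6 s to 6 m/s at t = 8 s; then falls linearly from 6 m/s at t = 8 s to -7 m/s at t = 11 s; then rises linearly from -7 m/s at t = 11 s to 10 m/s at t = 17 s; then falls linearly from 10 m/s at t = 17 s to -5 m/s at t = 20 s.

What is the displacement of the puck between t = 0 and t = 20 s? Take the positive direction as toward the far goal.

Net displacement equals the area under the velocity-time graph (areas below the axis count negative).
0–6 s: ½(-12 + -4)(6) = -48 m
6–8 s: ½(-4 + 6)(2) = 2 m
8–11 s: ½(6 + -7)(3) = -1.5 m
11–17 s: ½(-7 + 10)(6) = 9 m
17–20 s: ½(10 + -5)(3) = 7.5 m
Net displacement = -31 m

-31 m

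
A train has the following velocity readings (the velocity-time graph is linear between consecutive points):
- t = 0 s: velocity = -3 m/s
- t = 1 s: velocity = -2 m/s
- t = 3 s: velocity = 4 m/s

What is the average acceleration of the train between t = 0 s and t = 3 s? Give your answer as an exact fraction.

7/3 m/s²

Average acceleration = Δv/Δt = (4 − -3)/(3 − 0) = 7/3 m/s².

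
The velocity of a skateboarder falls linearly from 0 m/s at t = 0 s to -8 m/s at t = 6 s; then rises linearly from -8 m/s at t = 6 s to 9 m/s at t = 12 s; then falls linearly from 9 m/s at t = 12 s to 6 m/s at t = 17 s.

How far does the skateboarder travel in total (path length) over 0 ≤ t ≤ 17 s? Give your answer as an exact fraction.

2961/34 m

Total distance travelled is ∫|v| dt — sum the magnitudes of each area piece.
0–6 s: |½(0 + -8)(6)| = 24 m
6–12 s: v = 0 at t = 150/17 s; triangle areas 192/17 + 243/17 = 435/17 m
12–17 s: |½(9 + 6)(5)| = 37.5 m
Total distance = 2961/34 m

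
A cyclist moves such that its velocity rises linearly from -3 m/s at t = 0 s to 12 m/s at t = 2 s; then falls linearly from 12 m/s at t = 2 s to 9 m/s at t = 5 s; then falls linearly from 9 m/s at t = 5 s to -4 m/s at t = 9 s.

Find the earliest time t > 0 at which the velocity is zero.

v changes sign on 0–2 s (from -3 to 12); the graph is linear there, so v = 0 at t = 0 + (3)·(2 − 0)/(12 − -3) = 0.4 s.

t = 0.4 s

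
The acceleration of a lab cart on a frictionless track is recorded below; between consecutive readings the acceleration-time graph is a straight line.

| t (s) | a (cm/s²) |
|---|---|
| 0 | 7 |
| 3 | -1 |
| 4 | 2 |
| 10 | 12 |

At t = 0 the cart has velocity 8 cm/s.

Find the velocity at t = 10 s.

59.5 cm/s

Δv equals the area under the a-t graph; then v = v₀ + Δv.
0–3 s: ½(7 + -1)(3) = 9 cm/s
3–4 s: ½(-1 + 2)(1) = 0.5 cm/s
4–10 s: ½(2 + 12)(6) = 42 cm/s
Δv = 51.5 cm/s, so v(10) = 8 + (51.5) = 59.5 cm/s.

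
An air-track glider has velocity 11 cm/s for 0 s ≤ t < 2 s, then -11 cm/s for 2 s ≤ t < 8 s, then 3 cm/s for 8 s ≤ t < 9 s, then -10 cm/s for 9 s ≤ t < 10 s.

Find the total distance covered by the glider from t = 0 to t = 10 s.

Distance (not displacement) is the total path length: add the absolute areas under v-t.
0–2 s: |11| × 2 = 22 cm
2–8 s: |-11| × 6 = 66 cm
8–9 s: |3| × 1 = 3 cm
9–10 s: |-10| × 1 = 10 cm
Total distance = 101 cm

101 cm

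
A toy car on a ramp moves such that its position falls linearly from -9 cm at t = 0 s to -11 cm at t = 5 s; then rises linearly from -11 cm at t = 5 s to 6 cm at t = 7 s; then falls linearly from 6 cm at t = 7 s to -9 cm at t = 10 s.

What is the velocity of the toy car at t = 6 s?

Velocity is the slope of the x-t graph on 5–7 s: (6 − -11)/(7 − 5) = 8.5 cm/s.

8.5 cm/s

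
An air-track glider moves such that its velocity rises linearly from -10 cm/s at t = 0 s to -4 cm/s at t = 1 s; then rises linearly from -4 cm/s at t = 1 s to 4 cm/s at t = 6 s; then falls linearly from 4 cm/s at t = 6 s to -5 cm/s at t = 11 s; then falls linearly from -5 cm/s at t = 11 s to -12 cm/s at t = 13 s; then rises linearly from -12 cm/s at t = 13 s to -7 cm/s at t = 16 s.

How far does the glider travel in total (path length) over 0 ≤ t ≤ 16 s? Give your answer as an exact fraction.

Total distance travelled is ∫|v| dt — sum the magnitudes of each area piece.
0–1 s: |½(-10 + -4)(1)| = 7 cm
1–6 s: v = 0 at t = 3.5 s; triangle areas 5 + 5 = 10 cm
6–11 s: v = 0 at t = 74/9 s; triangle areas 40/9 + 125/18 = 205/18 cm
11–13 s: |½(-5 + -12)(2)| = 17 cm
13–16 s: |½(-12 + -7)(3)| = 28.5 cm
Total distance = 665/9 cm

665/9 cm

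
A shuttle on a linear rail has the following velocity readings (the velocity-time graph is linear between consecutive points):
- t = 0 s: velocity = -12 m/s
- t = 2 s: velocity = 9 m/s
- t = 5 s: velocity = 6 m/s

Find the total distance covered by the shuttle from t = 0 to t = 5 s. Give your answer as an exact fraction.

Distance (not displacement) is the total path length: add the absolute areas under v-t.
0–2 s: v = 0 at t = 8/7 s; triangle areas 48/7 + 27/7 = 75/7 m
2–5 s: |½(9 + 6)(3)| = 22.5 m
Total distance = 465/14 m

465/14 m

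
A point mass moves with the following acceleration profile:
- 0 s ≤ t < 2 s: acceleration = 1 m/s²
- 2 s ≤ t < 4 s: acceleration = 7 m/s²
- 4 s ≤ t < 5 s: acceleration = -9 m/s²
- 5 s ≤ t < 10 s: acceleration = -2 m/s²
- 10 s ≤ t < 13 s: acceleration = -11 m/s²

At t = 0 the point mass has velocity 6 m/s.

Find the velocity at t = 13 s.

-30 m/s

Δv equals the area under the a-t graph; then v = v₀ + Δv.
0–2 s: 1 × 2 = 2 m/s
2–4 s: 7 × 2 = 14 m/s
4–5 s: -9 × 1 = -9 m/s
5–10 s: -2 × 5 = -10 m/s
10–13 s: -11 × 3 = -33 m/s
Δv = -36 m/s, so v(13) = 6 + (-36) = -30 m/s.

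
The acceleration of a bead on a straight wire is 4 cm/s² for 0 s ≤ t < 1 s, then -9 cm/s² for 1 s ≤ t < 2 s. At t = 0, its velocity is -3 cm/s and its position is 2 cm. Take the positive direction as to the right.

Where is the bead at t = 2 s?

On each constant-a segment, Δv = aΔt and Δx = v₀Δt + ½aΔt²; chain segment to segment.
0–1 s: v starts -3 cm/s; Δx = -3·1 + ½·4·1² = -1 cm; v ends 1 cm/s.
1–2 s: v starts 1 cm/s; Δx = 1·1 + ½·-9·1² = -3.5 cm; v ends -8 cm/s.
x(2) = 2 + Σ Δx = -2.5 cm.

-2.5 cm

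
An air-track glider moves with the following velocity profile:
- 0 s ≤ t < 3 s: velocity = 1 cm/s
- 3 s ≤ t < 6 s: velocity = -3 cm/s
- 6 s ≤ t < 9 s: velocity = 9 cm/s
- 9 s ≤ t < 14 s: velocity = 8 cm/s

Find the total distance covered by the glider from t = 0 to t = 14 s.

Total distance travelled is ∫|v| dt — sum the magnitudes of each area piece.
0–3 s: |1| × 3 = 3 cm
3–6 s: |-3| × 3 = 9 cm
6–9 s: |9| × 3 = 27 cm
9–14 s: |8| × 5 = 40 cm
Total distance = 79 cm

79 cm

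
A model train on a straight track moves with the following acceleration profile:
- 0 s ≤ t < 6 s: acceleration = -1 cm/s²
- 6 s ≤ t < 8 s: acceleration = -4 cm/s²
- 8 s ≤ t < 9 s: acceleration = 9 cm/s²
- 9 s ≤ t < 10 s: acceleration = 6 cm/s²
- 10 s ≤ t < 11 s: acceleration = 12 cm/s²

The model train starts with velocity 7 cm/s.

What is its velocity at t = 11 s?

20 cm/s

Δv equals the area under the a-t graph; then v = v₀ + Δv.
0–6 s: -1 × 6 = -6 cm/s
6–8 s: -4 × 2 = -8 cm/s
8–9 s: 9 × 1 = 9 cm/s
9–10 s: 6 × 1 = 6 cm/s
10–11 s: 12 × 1 = 12 cm/s
Δv = 13 cm/s, so v(11) = 7 + (13) = 20 cm/s.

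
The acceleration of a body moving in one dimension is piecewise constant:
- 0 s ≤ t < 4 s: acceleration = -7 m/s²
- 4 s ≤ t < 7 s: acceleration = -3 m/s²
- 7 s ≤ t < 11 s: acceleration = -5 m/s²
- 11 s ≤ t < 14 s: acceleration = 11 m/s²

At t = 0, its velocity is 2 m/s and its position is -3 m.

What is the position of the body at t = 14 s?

-438 m

On each constant-a segment, Δv = aΔt and Δx = v₀Δt + ½aΔt²; chain segment to segment.
0–4 s: v starts 2 m/s; Δx = 2·4 + ½·-7·4² = -48 m; v ends -26 m/s.
4–7 s: v starts -26 m/s; Δx = -26·3 + ½·-3·3² = -91.5 m; v ends -35 m/s.
7–11 s: v starts -35 m/s; Δx = -35·4 + ½·-5·4² = -180 m; v ends -55 m/s.
11–14 s: v starts -55 m/s; Δx = -55·3 + ½·11·3² = -115.5 m; v ends -22 m/s.
x(14) = -3 + Σ Δx = -438 m.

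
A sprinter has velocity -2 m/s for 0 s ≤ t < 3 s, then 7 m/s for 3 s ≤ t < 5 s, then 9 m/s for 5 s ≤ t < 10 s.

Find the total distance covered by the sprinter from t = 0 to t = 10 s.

Total distance travelled is ∫|v| dt — sum the magnitudes of each area piece.
0–3 s: |-2| × 3 = 6 m
3–5 s: |7| × 2 = 14 m
5–10 s: |9| × 5 = 45 m
Total distance = 65 m

65 m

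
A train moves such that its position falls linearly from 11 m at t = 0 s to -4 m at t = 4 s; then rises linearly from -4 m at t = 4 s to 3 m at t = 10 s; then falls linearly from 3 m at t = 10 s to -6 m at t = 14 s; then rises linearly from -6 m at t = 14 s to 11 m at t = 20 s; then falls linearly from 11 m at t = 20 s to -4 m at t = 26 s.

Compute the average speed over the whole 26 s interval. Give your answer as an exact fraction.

Average speed = (total path length)/(elapsed time); on a piecewise-linear x-t graph the path length is Σ|Δx|.
0–4 s: |Δx| = |-4 − 11| = 15 m
4–10 s: |Δx| = |3 − -4| = 7 m
10–14 s: |Δx| = |-6 − 3| = 9 m
14–20 s: |Δx| = |11 − -6| = 17 m
20–26 s: |Δx| = |-4 − 11| = 15 m
Total path = 63 m; average speed = 63/26 = 63/26 m/s.

63/26 m/s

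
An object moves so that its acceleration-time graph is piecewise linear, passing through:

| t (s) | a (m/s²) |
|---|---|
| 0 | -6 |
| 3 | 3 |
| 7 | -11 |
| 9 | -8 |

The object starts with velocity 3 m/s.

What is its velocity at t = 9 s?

-36.5 m/s

Δv equals the area under the a-t graph; then v = v₀ + Δv.
0–3 s: ½(-6 + 3)(3) = -4.5 m/s
3–7 s: ½(3 + -11)(4) = -16 m/s
7–9 s: ½(-11 + -8)(2) = -19 m/s
Δv = -39.5 m/s, so v(9) = 3 + (-39.5) = -36.5 m/s.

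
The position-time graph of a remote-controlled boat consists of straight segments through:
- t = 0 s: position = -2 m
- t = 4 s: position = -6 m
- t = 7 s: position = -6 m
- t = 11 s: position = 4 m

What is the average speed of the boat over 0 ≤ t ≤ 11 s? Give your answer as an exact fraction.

Average speed = (total path length)/(elapsed time); on a piecewise-linear x-t graph the path length is Σ|Δx|.
0–4 s: |Δx| = |-6 − -2| = 4 m
4–7 s: |Δx| = |-6 − -6| = 0 m
7–11 s: |Δx| = |4 − -6| = 10 m
Total path = 14 m; average speed = 14/11 = 14/11 m/s.

14/11 m/s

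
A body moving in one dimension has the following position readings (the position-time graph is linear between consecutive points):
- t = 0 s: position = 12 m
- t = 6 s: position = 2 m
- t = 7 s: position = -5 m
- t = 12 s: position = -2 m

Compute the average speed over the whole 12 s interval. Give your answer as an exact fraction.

5/3 m/s

Average speed = (total path length)/(elapsed time); on a piecewise-linear x-t graph the path length is Σ|Δx|.
0–6 s: |Δx| = |2 − 12| = 10 m
6–7 s: |Δx| = |-5 − 2| = 7 m
7–12 s: |Δx| = |-2 − -5| = 3 m
Total path = 20 m; average speed = 20/12 = 5/3 m/s.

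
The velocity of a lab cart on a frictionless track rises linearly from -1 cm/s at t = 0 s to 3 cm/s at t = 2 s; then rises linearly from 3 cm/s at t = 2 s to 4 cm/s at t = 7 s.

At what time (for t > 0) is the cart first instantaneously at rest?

t = 0.5 s

v changes sign on 0–2 s (from -1 to 3); the graph is linear there, so v = 0 at t = 0 + (1)·(2 − 0)/(3 − -1) = 0.5 s.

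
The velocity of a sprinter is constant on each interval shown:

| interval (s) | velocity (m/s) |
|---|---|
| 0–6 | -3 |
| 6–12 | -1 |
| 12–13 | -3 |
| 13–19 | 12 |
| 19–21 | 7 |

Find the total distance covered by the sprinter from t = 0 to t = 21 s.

Total distance travelled is ∫|v| dt — sum the magnitudes of each area piece.
0–6 s: |-3| × 6 = 18 m
6–12 s: |-1| × 6 = 6 m
12–13 s: |-3| × 1 = 3 m
13–19 s: |12| × 6 = 72 m
19–21 s: |7| × 2 = 14 m
Total distance = 113 m

113 m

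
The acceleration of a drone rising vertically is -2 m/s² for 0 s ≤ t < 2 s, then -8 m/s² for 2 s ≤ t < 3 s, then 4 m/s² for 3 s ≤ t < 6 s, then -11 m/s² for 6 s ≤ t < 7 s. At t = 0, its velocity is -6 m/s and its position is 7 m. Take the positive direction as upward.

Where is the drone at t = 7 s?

On each constant-a segment, Δv = aΔt and Δx = v₀Δt + ½aΔt²; chain segment to segment.
0–2 s: v starts -6 m/s; Δx = -6·2 + ½·-2·2² = -16 m; v ends -10 m/s.
2–3 s: v starts -10 m/s; Δx = -10·1 + ½·-8·1² = -14 m; v ends -18 m/s.
3–6 s: v starts -18 m/s; Δx = -18·3 + ½·4·3² = -36 m; v ends -6 m/s.
6–7 s: v starts -6 m/s; Δx = -6·1 + ½·-11·1² = -11.5 m; v ends -17 m/s.
x(7) = 7 + Σ Δx = -70.5 m.

-70.5 m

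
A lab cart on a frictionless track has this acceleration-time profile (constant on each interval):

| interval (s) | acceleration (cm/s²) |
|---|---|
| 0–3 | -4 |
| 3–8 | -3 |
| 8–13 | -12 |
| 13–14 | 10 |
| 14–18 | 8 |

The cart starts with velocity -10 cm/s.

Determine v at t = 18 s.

-55 cm/s

Δv equals the area under the a-t graph; then v = v₀ + Δv.
0–3 s: -4 × 3 = -12 cm/s
3–8 s: -3 × 5 = -15 cm/s
8–13 s: -12 × 5 = -60 cm/s
13–14 s: 10 × 1 = 10 cm/s
14–18 s: 8 × 4 = 32 cm/s
Δv = -45 cm/s, so v(18) = -10 + (-45) = -55 cm/s.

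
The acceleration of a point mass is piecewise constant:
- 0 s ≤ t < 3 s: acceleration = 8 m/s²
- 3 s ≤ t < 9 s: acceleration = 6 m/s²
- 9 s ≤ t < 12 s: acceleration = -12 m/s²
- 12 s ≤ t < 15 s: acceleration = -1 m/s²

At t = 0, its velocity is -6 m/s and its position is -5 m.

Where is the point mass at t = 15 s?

386.5 m

On each constant-a segment, Δv = aΔt and Δx = v₀Δt + ½aΔt²; chain segment to segment.
0–3 s: v starts -6 m/s; Δx = -6·3 + ½·8·3² = 18 m; v ends 18 m/s.
3–9 s: v starts 18 m/s; Δx = 18·6 + ½·6·6² = 216 m; v ends 54 m/s.
9–12 s: v starts 54 m/s; Δx = 54·3 + ½·-12·3² = 108 m; v ends 18 m/s.
12–15 s: v starts 18 m/s; Δx = 18·3 + ½·-1·3² = 49.5 m; v ends 15 m/s.
x(15) = -5 + Σ Δx = 386.5 m.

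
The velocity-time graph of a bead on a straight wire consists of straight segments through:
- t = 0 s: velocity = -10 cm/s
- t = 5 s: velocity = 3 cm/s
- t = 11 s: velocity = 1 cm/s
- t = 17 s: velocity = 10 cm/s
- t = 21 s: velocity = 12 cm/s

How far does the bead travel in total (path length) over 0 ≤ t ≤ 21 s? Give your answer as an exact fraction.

2859/26 cm

Total distance travelled is ∫|v| dt — sum the magnitudes of each area piece.
0–5 s: v = 0 at t = 50/13 s; triangle areas 250/13 + 45/26 = 545/26 cm
5–11 s: |½(3 + 1)(6)| = 12 cm
11–17 s: |½(1 + 10)(6)| = 33 cm
17–21 s: |½(10 + 12)(4)| = 44 cm
Total distance = 2859/26 cm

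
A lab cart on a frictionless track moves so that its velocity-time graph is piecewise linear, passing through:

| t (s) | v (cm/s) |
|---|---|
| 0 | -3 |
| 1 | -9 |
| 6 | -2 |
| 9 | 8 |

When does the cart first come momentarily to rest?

v changes sign on 6–9 s (from -2 to 8); the graph is linear there, so v = 0 at t = 6 + (2)·(9 − 6)/(8 − -2) = 6.6 s.

t = 6.6 s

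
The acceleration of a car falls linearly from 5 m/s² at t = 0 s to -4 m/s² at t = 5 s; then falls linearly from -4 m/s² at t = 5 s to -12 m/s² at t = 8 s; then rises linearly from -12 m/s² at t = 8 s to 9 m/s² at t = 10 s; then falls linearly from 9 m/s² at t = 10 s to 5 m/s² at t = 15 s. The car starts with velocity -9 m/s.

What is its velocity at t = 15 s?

Δv equals the area under the a-t graph; then v = v₀ + Δv.
0–5 s: ½(5 + -4)(5) = 2.5 m/s
5–8 s: ½(-4 + -12)(3) = -24 m/s
8–10 s: ½(-12 + 9)(2) = -3 m/s
10–15 s: ½(9 + 5)(5) = 35 m/s
Δv = 10.5 m/s, so v(15) = -9 + (10.5) = 1.5 m/s.

1.5 m/s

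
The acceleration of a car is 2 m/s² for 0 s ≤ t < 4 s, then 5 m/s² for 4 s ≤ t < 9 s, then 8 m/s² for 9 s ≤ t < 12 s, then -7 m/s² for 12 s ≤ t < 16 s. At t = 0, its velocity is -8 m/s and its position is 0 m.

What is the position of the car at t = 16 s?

On each constant-a segment, Δv = aΔt and Δx = v₀Δt + ½aΔt²; chain segment to segment.
0–4 s: v starts -8 m/s; Δx = -8·4 + ½·2·4² = -16 m; v ends 0 m/s.
4–9 s: v starts 0 m/s; Δx = 0·5 + ½·5·5² = 62.5 m; v ends 25 m/s.
9–12 s: v starts 25 m/s; Δx = 25·3 + ½·8·3² = 111 m; v ends 49 m/s.
12–16 s: v starts 49 m/s; Δx = 49·4 + ½·-7·4² = 140 m; v ends 21 m/s.
x(16) = 0 + Σ Δx = 297.5 m.

297.5 m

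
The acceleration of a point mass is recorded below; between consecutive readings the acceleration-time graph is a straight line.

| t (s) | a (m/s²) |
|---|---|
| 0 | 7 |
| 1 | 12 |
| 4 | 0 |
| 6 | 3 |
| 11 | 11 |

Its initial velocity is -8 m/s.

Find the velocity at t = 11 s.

Δv equals the area under the a-t graph; then v = v₀ + Δv.
0–1 s: ½(7 + 12)(1) = 9.5 m/s
1–4 s: ½(12 + 0)(3) = 18 m/s
4–6 s: ½(0 + 3)(2) = 3 m/s
6–11 s: ½(3 + 11)(5) = 35 m/s
Δv = 65.5 m/s, so v(11) = -8 + (65.5) = 57.5 m/s.

57.5 m/s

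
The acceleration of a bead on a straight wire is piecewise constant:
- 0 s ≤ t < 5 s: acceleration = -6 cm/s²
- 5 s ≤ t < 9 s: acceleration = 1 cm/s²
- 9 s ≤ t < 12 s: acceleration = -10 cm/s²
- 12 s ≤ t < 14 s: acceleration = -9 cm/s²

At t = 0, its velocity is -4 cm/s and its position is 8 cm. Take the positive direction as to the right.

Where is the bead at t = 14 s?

On each constant-a segment, Δv = aΔt and Δx = v₀Δt + ½aΔt²; chain segment to segment.
0–5 s: v starts -4 cm/s; Δx = -4·5 + ½·-6·5² = -95 cm; v ends -34 cm/s.
5–9 s: v starts -34 cm/s; Δx = -34·4 + ½·1·4² = -128 cm; v ends -30 cm/s.
9–12 s: v starts -30 cm/s; Δx = -30·3 + ½·-10·3² = -135 cm; v ends -60 cm/s.
12–14 s: v starts -60 cm/s; Δx = -60·2 + ½·-9·2² = -138 cm; v ends -78 cm/s.
x(14) = 8 + Σ Δx = -488 cm.

-488 cm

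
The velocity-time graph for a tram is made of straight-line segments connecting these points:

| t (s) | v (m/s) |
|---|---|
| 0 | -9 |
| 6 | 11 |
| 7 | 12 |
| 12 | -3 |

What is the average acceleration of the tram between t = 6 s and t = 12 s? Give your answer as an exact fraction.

Average acceleration = Δv/Δt = (-3 − 11)/(12 − 6) = -7/3 m/s².

-7/3 m/s²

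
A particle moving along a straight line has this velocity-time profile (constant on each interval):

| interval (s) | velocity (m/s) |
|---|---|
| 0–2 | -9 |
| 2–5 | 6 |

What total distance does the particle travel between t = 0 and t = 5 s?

Total distance travelled is ∫|v| dt — sum the magnitudes of each area piece.
0–2 s: |-9| × 2 = 18 m
2–5 s: |6| × 3 = 18 m
Total distance = 36 m

36 m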